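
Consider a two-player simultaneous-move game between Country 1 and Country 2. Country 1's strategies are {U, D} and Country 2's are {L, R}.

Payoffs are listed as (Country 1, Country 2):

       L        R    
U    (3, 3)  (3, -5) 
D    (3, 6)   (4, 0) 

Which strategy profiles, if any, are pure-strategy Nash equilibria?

(U, L) and (D, L)

(U, L): Country 1 gets 3 ≥ 3 from D, and Country 2 gets 3 ≥ -5 from R — Nash equilibrium.
(U, R): Country 1 prefers D (4 > 3); Country 2 prefers L (3 > -5) — not an equilibrium.
(D, L): Country 1 gets 3 ≥ 3 from U, and Country 2 gets 6 ≥ 0 from R — Nash equilibrium.
(D, R): Country 2 prefers L (6 > 0) — not an equilibrium.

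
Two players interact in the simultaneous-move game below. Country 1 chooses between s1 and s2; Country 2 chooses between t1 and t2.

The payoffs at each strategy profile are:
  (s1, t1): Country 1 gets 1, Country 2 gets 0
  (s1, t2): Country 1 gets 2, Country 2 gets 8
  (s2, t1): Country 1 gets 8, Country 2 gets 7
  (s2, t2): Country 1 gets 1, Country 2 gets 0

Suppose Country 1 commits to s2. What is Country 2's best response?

t1

Against s2, Country 2 earns 7 from t1 and 0 from t2.
So t1 is the best response.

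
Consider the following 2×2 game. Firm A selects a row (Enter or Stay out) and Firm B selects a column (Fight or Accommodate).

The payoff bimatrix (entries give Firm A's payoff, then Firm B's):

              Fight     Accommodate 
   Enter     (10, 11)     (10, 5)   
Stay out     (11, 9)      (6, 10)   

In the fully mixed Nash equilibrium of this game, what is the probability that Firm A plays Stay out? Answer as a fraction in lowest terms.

6/7

Let x be the probability that Firm A plays Enter. In a completely mixed equilibrium, Firm B must be indifferent between Fight and Accommodate.
Firm B's expected payoff from Fight is 11x + 9(1−x); from Accommodate it is 5x + 10(1−x).
Setting these equal: 2x + 9 = −5x + 10, so x = 1/7.
Therefore Firm A plays Stay out with probability 1 − 1/7 = 6/7.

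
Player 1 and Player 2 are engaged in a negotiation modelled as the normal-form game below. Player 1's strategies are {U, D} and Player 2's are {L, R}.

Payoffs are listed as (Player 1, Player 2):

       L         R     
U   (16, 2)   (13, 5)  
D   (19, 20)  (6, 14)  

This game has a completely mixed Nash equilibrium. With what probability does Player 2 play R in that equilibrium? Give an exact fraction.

3/10

Let c be the probability that Player 2 plays L. In a completely mixed equilibrium, Player 1 must be indifferent between U and D.
Player 1's expected payoff from U is 16c + 13(1−c); from D it is 19c + 6(1−c).
Setting these equal: 3c + 13 = 13c + 6, so c = 7/10.
Therefore Player 2 plays R with probability 1 − 7/10 = 3/10.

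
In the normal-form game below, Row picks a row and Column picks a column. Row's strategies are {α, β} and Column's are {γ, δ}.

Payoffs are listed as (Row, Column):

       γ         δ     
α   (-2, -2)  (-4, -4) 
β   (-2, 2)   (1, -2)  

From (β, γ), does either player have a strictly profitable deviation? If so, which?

Row at (β, γ) earns -2; deviating to α yields -2 — not better.
Column earns 2; deviating to δ yields -2 — not better.
Neither player can strictly improve; the profile is a Nash equilibrium.

Neither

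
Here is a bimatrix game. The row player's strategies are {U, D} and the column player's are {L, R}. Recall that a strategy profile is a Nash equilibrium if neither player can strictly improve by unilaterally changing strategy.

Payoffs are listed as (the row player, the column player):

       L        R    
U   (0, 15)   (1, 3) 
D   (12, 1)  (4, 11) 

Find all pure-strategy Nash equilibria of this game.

(U, L): the row player prefers D (12 > 0) — not an equilibrium.
(U, R): the row player prefers D (4 > 1); the column player prefers L (15 > 3) — not an equilibrium.
(D, L): the column player prefers R (11 > 1) — not an equilibrium.
(D, R): the row player gets 4 ≥ 1 from U, and the column player gets 11 ≥ 1 from L — Nash equilibrium.

(D, R)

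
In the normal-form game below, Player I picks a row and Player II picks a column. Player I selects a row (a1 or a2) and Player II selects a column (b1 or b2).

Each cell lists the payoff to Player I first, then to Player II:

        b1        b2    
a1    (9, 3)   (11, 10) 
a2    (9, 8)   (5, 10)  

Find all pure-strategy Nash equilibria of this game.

(a1, b1): Player II prefers b2 (10 > 3) — not an equilibrium.
(a1, b2): Player I gets 11 ≥ 5 from a2, and Player II gets 10 ≥ 3 from b1 — Nash equilibrium.
(a2, b1): Player II prefers b2 (10 > 8) — not an equilibrium.
(a2, b2): Player I prefers a1 (11 > 5) — not an equilibrium.

(a1, b2)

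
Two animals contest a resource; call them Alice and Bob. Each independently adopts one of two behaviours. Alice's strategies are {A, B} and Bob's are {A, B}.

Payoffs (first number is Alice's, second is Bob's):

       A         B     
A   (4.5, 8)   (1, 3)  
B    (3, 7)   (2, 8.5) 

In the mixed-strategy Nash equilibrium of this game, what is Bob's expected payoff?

First find x, the probability Alice plays A, from Bob's indifference between A and B: 8x + 7(1−x) = 3x + 8.5(1−x), giving x = 3/13.
Since Bob is indifferent in equilibrium, Bob's expected payoff equals the payoff from either column against (3/13, 10/13). Using A: 8(3/13) + 7(10/13) = 94/13.

94/13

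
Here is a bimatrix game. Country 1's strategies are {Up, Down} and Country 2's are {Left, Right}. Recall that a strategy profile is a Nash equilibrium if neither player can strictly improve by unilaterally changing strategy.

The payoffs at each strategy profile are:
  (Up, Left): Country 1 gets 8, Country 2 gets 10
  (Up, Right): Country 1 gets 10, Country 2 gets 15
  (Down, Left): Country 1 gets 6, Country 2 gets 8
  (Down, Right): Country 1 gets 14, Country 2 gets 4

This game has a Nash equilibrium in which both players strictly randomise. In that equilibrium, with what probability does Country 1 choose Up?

Let x be the probability that Country 1 plays Up. In a completely mixed equilibrium, Country 2 must be indifferent between Left and Right.
Country 2's expected payoff from Left is 10x + 8(1−x); from Right it is 15x + 4(1−x).
Setting these equal: 2x + 8 = 11x + 4, so x = 4/9.

4/9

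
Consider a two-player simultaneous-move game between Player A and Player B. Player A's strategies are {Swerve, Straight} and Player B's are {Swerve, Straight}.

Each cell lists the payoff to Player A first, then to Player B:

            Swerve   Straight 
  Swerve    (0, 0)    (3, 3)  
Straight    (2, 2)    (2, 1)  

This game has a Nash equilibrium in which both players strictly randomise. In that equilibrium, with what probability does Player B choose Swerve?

1/3

Let y be the probability that Player B plays Swerve. In a completely mixed equilibrium, Player A must be indifferent between Swerve and Straight.
Player A's expected payoff from Swerve is 3(1−y); from Straight it is 2y + 2(1−y).
Setting these equal: −3y + 3 = 2, so y = 1/3.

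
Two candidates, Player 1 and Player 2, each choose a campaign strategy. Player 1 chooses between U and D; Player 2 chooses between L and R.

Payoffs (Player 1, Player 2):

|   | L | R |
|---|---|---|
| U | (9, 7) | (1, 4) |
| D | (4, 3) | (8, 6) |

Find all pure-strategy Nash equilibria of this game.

(U, L) and (D, R)

(U, L): Player 1 gets 9 ≥ 4 from D, and Player 2 gets 7 ≥ 4 from R — Nash equilibrium.
(U, R): Player 1 prefers D (8 > 1); Player 2 prefers L (7 > 4) — not an equilibrium.
(D, L): Player 1 prefers U (9 > 4); Player 2 prefers R (6 > 3) — not an equilibrium.
(D, R): Player 1 gets 8 ≥ 1 from U, and Player 2 gets 6 ≥ 3 from L — Nash equilibrium.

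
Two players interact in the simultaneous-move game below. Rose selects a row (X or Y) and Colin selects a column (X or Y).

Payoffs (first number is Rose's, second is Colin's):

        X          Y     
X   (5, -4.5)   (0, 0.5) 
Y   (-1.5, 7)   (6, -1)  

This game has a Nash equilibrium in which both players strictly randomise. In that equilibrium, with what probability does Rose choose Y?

5/13

Let x be the probability that Rose plays X. In a completely mixed equilibrium, Colin must be indifferent between X and Y.
Colin's expected payoff from X is −4.5x + 7(1−x); from Y it is 0.5x − (1−x).
Setting these equal: −11.5x + 7 = 1.5x − 1, so x = 8/13.
Therefore Rose plays Y with probability 1 − 8/13 = 5/13.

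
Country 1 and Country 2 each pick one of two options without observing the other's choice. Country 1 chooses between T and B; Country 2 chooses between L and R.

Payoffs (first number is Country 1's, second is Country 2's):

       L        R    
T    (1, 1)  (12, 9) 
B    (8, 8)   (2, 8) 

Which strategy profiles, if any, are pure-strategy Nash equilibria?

(T, R) and (B, L)

(T, L): Country 1 prefers B (8 > 1); Country 2 prefers R (9 > 1) — not an equilibrium.
(T, R): Country 1 gets 12 ≥ 2 from B, and Country 2 gets 9 ≥ 1 from L — Nash equilibrium.
(B, L): Country 1 gets 8 ≥ 1 from T, and Country 2 gets 8 ≥ 8 from R — Nash equilibrium.
(B, R): Country 1 prefers T (12 > 2) — not an equilibrium.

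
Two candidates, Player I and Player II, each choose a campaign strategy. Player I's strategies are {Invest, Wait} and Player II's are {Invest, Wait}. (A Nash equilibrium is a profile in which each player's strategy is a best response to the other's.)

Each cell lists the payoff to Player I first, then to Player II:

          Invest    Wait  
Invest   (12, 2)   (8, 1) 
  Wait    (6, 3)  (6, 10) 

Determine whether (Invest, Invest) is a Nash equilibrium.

At (Invest, Invest), Player I earns 12; switching to Wait would give 6, so Player I has no profitable deviation.
Player II earns 2; switching to Wait would give 1, so Player II has no profitable deviation.
Neither player can gain by a unilateral deviation, so this profile is a Nash equilibrium.

Yes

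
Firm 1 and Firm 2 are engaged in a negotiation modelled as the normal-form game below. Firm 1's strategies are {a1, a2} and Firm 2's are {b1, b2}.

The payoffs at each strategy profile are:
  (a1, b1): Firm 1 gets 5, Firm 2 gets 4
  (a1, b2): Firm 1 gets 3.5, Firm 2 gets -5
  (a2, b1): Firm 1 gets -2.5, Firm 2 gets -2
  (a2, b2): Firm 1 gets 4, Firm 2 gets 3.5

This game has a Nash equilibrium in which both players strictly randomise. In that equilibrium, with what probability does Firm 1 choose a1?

Let r be the probability that Firm 1 plays a1. In a completely mixed equilibrium, Firm 2 must be indifferent between b1 and b2.
Firm 2's expected payoff from b1 is 4r − 2(1−r); from b2 it is −5r + 3.5(1−r).
Setting these equal: 6r − 2 = −8.5r + 3.5, so r = 11/29.

11/29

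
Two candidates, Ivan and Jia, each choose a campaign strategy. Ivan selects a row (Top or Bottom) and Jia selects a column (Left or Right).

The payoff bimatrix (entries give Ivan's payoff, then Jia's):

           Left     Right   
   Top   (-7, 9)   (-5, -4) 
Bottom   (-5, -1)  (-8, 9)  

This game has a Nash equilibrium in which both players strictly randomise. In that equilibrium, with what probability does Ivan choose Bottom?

13/23

Let p be the probability that Ivan plays Top. In a completely mixed equilibrium, Jia must be indifferent between Left and Right.
Jia's expected payoff from Left is 9p − (1−p); from Right it is −4p + 9(1−p).
Setting these equal: 10p − 1 = −13p + 9, so p = 10/23.
Therefore Ivan plays Bottom with probability 1 − 10/23 = 13/23.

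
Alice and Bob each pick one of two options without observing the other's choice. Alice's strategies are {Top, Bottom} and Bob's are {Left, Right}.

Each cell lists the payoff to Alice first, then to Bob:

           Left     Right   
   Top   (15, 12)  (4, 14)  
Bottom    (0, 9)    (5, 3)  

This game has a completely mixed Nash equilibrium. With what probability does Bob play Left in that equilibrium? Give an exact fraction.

Let q be the probability that Bob plays Left. In a completely mixed equilibrium, Alice must be indifferent between Top and Bottom.
Alice's expected payoff from Top is 15q + 4(1−q); from Bottom it is 5(1−q).
Setting these equal: 11q + 4 = −5q + 5, so q = 1/16.

1/16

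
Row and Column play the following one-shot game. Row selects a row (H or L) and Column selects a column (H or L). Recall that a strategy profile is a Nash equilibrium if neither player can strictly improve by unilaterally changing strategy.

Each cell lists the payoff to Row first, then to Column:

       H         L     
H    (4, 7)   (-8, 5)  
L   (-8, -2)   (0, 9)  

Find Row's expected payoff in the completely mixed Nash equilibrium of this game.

First find y, the probability Column plays H, from Row's indifference between H and L: 4y − 8(1−y) = −8y, giving y = 2/5.
Since Row is indifferent in equilibrium, Row's expected payoff equals the payoff from either row against (2/5, 3/5). Using H: 4(2/5) − 8(3/5) = -16/5.

-16/5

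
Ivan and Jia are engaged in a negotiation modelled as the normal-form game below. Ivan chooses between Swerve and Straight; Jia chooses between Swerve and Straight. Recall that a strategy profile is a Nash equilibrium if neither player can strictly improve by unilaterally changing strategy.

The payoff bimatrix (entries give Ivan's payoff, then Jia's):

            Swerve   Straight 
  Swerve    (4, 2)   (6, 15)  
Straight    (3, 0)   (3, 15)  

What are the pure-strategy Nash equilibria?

(Swerve, Swerve): Jia prefers Straight (15 > 2) — not an equilibrium.
(Swerve, Straight): Ivan gets 6 ≥ 3 from Straight, and Jia gets 15 ≥ 2 from Swerve — Nash equilibrium.
(Straight, Swerve): Ivan prefers Swerve (4 > 3); Jia prefers Straight (15 > 0) — not an equilibrium.
(Straight, Straight): Ivan prefers Swerve (6 > 3) — not an equilibrium.

(Swerve, Straight)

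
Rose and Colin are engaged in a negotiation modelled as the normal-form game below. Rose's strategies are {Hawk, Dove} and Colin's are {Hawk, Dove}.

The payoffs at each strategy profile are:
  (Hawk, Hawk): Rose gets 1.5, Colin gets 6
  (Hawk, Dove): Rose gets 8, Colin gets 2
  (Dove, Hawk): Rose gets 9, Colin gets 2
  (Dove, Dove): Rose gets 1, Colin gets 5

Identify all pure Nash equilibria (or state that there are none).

none

(Hawk, Hawk): Rose prefers Dove (9 > 1.5) — not an equilibrium.
(Hawk, Dove): Colin prefers Hawk (6 > 2) — not an equilibrium.
(Dove, Hawk): Colin prefers Dove (5 > 2) — not an equilibrium.
(Dove, Dove): Rose prefers Hawk (8 > 1) — not an equilibrium.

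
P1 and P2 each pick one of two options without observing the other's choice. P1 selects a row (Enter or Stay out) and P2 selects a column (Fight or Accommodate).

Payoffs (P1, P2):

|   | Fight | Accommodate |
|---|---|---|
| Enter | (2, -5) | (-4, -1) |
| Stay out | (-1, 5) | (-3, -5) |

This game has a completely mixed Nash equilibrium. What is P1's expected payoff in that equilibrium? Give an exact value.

-5/2

First find y, the probability P2 plays Fight, from P1's indifference between Enter and Stay out: 2y − 4(1−y) = −y − 3(1−y), giving y = 1/4.
Since P1 is indifferent in equilibrium, P1's expected payoff equals the payoff from either row against (1/4, 3/4). Using Enter: 2(1/4) − 4(3/4) = -5/2.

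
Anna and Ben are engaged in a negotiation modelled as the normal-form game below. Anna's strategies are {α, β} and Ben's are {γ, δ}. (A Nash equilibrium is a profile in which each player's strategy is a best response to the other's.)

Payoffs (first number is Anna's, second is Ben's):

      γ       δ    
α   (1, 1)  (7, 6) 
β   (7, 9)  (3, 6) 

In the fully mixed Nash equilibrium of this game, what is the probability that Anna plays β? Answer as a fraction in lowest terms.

Let p be the probability that Anna plays α. In a completely mixed equilibrium, Ben must be indifferent between γ and δ.
Ben's expected payoff from γ is p + 9(1−p); from δ it is 6p + 6(1−p).
Setting these equal: −8p + 9 = 6, so p = 3/8.
Therefore Anna plays β with probability 1 − 3/8 = 5/8.

5/8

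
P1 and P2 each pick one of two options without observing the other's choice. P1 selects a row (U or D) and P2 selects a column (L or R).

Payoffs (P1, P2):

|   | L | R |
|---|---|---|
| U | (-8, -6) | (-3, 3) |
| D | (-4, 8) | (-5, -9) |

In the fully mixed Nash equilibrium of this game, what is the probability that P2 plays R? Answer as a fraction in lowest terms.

2/3

Let y be the probability that P2 plays L. In a completely mixed equilibrium, P1 must be indifferent between U and D.
P1's expected payoff from U is −8y − 3(1−y); from D it is −4y − 5(1−y).
Setting these equal: −5y − 3 = y − 5, so y = 1/3.
Therefore P2 plays R with probability 1 − 1/3 = 2/3.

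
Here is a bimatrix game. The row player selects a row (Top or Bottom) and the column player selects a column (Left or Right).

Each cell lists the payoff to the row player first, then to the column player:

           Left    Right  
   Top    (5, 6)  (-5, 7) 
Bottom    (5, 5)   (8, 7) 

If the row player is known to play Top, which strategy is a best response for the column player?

Right

Against Top, the column player earns 6 from Left and 7 from Right.
So Right is the best response.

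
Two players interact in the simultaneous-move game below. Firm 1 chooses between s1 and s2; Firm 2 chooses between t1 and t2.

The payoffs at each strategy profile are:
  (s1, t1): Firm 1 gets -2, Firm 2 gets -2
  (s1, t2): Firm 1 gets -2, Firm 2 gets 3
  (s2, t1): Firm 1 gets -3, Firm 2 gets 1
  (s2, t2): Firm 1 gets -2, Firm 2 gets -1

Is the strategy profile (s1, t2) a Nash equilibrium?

At (s1, t2), Firm 1 earns -2; switching to s2 would give -2, so Firm 1 has no profitable deviation.
Firm 2 earns 3; switching to t1 would give -2, so Firm 2 has no profitable deviation.
Neither player can gain by a unilateral deviation, so this profile is a Nash equilibrium.

Yes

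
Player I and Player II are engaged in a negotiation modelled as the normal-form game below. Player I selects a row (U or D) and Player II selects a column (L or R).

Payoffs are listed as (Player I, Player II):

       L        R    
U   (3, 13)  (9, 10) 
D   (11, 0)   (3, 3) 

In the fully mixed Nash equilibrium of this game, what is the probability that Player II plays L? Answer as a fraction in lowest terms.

Let y be the probability that Player II plays L. In a completely mixed equilibrium, Player I must be indifferent between U and D.
Player I's expected payoff from U is 3y + 9(1−y); from D it is 11y + 3(1−y).
Setting these equal: −6y + 9 = 8y + 3, so y = 3/7.

3/7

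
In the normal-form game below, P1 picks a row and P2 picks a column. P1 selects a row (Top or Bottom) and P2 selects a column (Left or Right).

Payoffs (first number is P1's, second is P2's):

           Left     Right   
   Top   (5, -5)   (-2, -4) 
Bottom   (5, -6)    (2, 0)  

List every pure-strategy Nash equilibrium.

(Bottom, Right)

(Top, Left): P2 prefers Right (-4 > -5) — not an equilibrium.
(Top, Right): P1 prefers Bottom (2 > -2) — not an equilibrium.
(Bottom, Left): P2 prefers Right (0 > -6) — not an equilibrium.
(Bottom, Right): P1 gets 2 ≥ -2 from Top, and P2 gets 0 ≥ -6 from Left — Nash equilibrium.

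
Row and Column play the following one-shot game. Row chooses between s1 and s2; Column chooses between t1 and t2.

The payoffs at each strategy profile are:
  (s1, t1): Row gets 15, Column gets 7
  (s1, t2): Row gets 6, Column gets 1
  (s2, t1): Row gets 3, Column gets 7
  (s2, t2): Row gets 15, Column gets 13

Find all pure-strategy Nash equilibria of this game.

(s1, t1) and (s2, t2)

(s1, t1): Row gets 15 ≥ 3 from s2, and Column gets 7 ≥ 1 from t2 — Nash equilibrium.
(s1, t2): Row prefers s2 (15 > 6); Column prefers t1 (7 > 1) — not an equilibrium.
(s2, t1): Row prefers s1 (15 > 3); Column prefers t2 (13 > 7) — not an equilibrium.
(s2, t2): Row gets 15 ≥ 6 from s1, and Column gets 13 ≥ 7 from t1 — Nash equilibrium.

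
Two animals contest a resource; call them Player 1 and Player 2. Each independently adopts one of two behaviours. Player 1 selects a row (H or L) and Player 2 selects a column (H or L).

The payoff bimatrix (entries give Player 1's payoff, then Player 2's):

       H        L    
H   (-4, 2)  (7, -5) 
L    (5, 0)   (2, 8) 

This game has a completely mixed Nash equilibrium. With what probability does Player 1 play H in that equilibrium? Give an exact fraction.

8/15

Let p be the probability that Player 1 plays H. In a completely mixed equilibrium, Player 2 must be indifferent between H and L.
Player 2's expected payoff from H is 2p; from L it is −5p + 8(1−p).
Setting these equal: 2p = −13p + 8, so p = 8/15.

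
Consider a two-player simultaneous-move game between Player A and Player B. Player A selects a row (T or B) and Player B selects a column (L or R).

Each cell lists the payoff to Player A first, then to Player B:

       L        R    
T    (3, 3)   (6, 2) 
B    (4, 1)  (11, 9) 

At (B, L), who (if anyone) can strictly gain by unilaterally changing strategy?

Player B

Player A at (B, L) earns 4; deviating to T yields 3 — not better.
Player B earns 1; deviating to R yields 9 — a strict improvement.
Only Player B has a strictly profitable deviation.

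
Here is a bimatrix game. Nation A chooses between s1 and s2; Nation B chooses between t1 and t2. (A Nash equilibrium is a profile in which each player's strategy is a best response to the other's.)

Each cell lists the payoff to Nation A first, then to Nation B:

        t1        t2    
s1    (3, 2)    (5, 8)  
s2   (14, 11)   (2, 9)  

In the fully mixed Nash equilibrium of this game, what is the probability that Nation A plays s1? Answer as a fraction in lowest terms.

1/4

Let r be the probability that Nation A plays s1. In a completely mixed equilibrium, Nation B must be indifferent between t1 and t2.
Nation B's expected payoff from t1 is 2r + 11(1−r); from t2 it is 8r + 9(1−r).
Setting these equal: −9r + 11 = −r + 9, so r = 1/4.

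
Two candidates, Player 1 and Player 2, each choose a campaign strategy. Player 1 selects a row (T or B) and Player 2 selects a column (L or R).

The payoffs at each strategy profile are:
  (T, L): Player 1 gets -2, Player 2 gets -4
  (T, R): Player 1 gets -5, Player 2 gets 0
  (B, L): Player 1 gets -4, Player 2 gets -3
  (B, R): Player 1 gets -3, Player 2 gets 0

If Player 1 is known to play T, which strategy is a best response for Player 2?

R

Against T, Player 2 earns -4 from L and 0 from R.
So R is the best response.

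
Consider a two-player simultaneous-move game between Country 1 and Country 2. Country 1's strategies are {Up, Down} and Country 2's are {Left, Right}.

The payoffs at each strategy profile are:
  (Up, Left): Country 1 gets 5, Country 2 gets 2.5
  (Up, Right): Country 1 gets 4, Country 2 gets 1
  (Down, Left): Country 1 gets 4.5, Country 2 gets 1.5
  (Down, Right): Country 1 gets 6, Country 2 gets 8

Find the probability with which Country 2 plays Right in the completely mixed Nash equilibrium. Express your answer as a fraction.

Let y be the probability that Country 2 plays Left. In a completely mixed equilibrium, Country 1 must be indifferent between Up and Down.
Country 1's expected payoff from Up is 5y + 4(1−y); from Down it is 4.5y + 6(1−y).
Setting these equal: y + 4 = −1.5y + 6, so y = 4/5.
Therefore Country 2 plays Right with probability 1 − 4/5 = 1/5.

1/5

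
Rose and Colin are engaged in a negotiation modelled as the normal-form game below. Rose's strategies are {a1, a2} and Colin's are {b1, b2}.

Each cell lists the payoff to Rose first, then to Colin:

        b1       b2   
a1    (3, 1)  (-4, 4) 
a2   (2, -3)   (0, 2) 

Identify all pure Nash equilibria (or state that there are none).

(a1, b1): Colin prefers b2 (4 > 1) — not an equilibrium.
(a1, b2): Rose prefers a2 (0 > -4) — not an equilibrium.
(a2, b1): Rose prefers a1 (3 > 2); Colin prefers b2 (2 > -3) — not an equilibrium.
(a2, b2): Rose gets 0 ≥ -4 from a1, and Colin gets 2 ≥ -3 from b1 — Nash equilibrium.

(a2, b2)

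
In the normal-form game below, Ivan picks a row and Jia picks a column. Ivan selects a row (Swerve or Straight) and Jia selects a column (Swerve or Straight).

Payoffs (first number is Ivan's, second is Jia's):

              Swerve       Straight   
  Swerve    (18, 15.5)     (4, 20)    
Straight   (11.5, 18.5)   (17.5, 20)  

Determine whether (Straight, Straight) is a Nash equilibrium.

Yes

At (Straight, Straight), Ivan earns 17.5; switching to Swerve would give 4, so Ivan has no profitable deviation.
Jia earns 20; switching to Swerve would give 18.5, so Jia has no profitable deviation.
Neither player can gain by a unilateral deviation, so this profile is a Nash equilibrium.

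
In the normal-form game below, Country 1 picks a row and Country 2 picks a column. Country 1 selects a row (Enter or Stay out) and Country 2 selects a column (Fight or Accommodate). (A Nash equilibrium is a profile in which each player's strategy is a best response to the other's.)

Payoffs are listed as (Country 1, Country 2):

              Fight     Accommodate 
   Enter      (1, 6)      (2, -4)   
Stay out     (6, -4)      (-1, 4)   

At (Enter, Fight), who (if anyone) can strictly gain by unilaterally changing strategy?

Country 1

Country 1 at (Enter, Fight) earns 1; deviating to Stay out yields 6 — a strict improvement.
Country 2 earns 6; deviating to Accommodate yields -4 — not better.
Only Country 1 has a strictly profitable deviation.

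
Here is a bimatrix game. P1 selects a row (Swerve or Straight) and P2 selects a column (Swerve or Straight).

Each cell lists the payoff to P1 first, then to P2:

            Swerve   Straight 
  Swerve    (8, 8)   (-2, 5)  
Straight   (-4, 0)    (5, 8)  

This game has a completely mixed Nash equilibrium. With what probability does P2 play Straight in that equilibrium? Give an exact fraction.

12/19

Let q be the probability that P2 plays Swerve. In a completely mixed equilibrium, P1 must be indifferent between Swerve and Straight.
P1's expected payoff from Swerve is 8q − 2(1−q); from Straight it is −4q + 5(1−q).
Setting these equal: 10q − 2 = −9q + 5, so q = 7/19.
Therefore P2 plays Straight with probability 1 − 7/19 = 12/19.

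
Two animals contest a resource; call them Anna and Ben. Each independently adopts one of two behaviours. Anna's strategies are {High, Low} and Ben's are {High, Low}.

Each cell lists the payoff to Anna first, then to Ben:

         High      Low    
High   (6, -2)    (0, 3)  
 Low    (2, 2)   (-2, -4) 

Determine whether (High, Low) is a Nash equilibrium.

Yes

At (High, Low), Anna earns 0; switching to Low would give -2, so Anna has no profitable deviation.
Ben earns 3; switching to High would give -2, so Ben has no profitable deviation.
Neither player can gain by a unilateral deviation, so this profile is a Nash equilibrium.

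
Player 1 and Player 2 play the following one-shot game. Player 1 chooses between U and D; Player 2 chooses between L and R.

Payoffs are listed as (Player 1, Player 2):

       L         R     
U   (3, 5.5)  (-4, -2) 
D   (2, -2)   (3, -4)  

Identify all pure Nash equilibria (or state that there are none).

(U, L): Player 1 gets 3 ≥ 2 from D, and Player 2 gets 5.5 ≥ -2 from R — Nash equilibrium.
(U, R): Player 1 prefers D (3 > -4); Player 2 prefers L (5.5 > -2) — not an equilibrium.
(D, L): Player 1 prefers U (3 > 2) — not an equilibrium.
(D, R): Player 2 prefers L (-2 > -4) — not an equilibrium.

(U, L)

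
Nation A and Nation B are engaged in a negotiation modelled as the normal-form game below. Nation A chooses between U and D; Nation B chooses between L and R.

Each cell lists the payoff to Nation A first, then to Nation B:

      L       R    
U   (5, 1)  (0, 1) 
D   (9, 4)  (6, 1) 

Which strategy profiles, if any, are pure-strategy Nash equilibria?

(U, L): Nation A prefers D (9 > 5) — not an equilibrium.
(U, R): Nation A prefers D (6 > 0) — not an equilibrium.
(D, L): Nation A gets 9 ≥ 5 from U, and Nation B gets 4 ≥ 1 from R — Nash equilibrium.
(D, R): Nation B prefers L (4 > 1) — not an equilibrium.

(D, L)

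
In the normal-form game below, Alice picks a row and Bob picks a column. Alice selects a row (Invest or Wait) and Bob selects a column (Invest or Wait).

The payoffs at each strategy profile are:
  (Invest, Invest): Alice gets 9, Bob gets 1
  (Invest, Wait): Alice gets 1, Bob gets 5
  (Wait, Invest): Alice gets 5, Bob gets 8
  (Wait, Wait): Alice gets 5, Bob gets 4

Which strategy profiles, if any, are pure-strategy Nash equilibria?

none

(Invest, Invest): Bob prefers Wait (5 > 1) — not an equilibrium.
(Invest, Wait): Alice prefers Wait (5 > 1) — not an equilibrium.
(Wait, Invest): Alice prefers Invest (9 > 5) — not an equilibrium.
(Wait, Wait): Bob prefers Invest (8 > 4) — not an equilibrium.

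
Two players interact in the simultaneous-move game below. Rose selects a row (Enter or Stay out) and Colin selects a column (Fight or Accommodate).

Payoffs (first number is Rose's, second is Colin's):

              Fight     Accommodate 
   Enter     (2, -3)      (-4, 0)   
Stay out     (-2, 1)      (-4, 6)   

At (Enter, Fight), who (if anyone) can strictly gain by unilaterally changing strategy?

Rose at (Enter, Fight) earns 2; deviating to Stay out yields -2 — not better.
Colin earns -3; deviating to Accommodate yields 0 — a strict improvement.
Only Colin has a strictly profitable deviation.

Colin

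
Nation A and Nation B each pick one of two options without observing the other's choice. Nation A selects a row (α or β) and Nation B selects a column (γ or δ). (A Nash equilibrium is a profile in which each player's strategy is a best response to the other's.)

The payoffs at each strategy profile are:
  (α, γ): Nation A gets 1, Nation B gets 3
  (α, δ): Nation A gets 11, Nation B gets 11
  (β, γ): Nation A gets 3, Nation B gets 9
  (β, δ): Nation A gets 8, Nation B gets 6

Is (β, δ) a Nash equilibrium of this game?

At (β, δ), Nation A earns 8; switching to α would give 11, so Nation A would deviate.
Nation B earns 6; switching to γ would give 9, so Nation B would deviate.
Since at least one player can profitably deviate, this is not a Nash equilibrium.

No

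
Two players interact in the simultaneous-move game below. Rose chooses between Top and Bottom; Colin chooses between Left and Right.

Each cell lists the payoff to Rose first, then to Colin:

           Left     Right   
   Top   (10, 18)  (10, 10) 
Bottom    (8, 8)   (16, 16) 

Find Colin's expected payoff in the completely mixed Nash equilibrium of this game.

First find x, the probability Rose plays Top, from Colin's indifference between Left and Right: 18x + 8(1−x) = 10x + 16(1−x), giving x = 1/2.
Since Colin is indifferent in equilibrium, Colin's expected payoff equals the payoff from either column against (1/2, 1/2). Using Left: 18(1/2) + 8(1/2) = 13.

13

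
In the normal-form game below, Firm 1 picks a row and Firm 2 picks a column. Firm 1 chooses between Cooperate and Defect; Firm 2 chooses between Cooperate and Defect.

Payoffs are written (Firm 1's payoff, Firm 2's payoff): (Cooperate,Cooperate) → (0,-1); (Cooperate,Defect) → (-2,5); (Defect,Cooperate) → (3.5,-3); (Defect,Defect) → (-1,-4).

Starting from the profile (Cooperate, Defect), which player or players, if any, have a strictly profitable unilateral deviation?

Firm 1

Firm 1 at (Cooperate, Defect) earns -2; deviating to Defect yields -1 — a strict improvement.
Firm 2 earns 5; deviating to Cooperate yields -1 — not better.
Only Firm 1 has a strictly profitable deviation.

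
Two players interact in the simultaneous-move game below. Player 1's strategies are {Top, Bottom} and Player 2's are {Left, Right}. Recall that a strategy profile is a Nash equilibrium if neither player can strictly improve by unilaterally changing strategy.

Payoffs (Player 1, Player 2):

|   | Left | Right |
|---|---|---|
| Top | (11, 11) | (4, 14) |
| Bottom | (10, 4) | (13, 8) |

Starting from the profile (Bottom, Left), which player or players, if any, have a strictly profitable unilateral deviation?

Both

Player 1 at (Bottom, Left) earns 10; deviating to Top yields 11 — a strict improvement.
Player 2 earns 4; deviating to Right yields 8 — a strict improvement.
Both Player 1 and Player 2 have strictly profitable deviations.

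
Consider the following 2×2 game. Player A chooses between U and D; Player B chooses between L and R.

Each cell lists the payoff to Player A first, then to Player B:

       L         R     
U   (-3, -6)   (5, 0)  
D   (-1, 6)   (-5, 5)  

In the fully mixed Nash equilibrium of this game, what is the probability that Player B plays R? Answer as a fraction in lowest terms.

1/6

Let c be the probability that Player B plays L. In a completely mixed equilibrium, Player A must be indifferent between U and D.
Player A's expected payoff from U is −3c + 5(1−c); from D it is −c − 5(1−c).
Setting these equal: −8c + 5 = 4c − 5, so c = 5/6.
Therefore Player B plays R with probability 1 − 5/6 = 1/6.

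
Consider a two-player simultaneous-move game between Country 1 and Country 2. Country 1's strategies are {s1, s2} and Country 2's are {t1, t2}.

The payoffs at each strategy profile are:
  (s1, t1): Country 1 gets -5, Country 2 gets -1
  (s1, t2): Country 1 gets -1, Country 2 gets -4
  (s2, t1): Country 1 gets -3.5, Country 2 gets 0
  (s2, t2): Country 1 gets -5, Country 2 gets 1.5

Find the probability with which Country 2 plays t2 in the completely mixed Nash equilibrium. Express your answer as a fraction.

3/11

Let y be the probability that Country 2 plays t1. In a completely mixed equilibrium, Country 1 must be indifferent between s1 and s2.
Country 1's expected payoff from s1 is −5y − (1−y); from s2 it is −3.5y − 5(1−y).
Setting these equal: −4y − 1 = 1.5y − 5, so y = 8/11.
Therefore Country 2 plays t2 with probability 1 − 8/11 = 3/11.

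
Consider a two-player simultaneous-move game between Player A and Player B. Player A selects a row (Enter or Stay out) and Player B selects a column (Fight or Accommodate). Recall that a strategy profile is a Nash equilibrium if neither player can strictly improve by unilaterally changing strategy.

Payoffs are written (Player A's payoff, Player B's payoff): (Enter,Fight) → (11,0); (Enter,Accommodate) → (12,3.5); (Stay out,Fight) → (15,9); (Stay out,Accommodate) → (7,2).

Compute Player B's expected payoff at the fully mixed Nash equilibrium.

3

First find p, the probability Player A plays Enter, from Player B's indifference between Fight and Accommodate: 9(1−p) = 3.5p + 2(1−p), giving p = 2/3.
Since Player B is indifferent in equilibrium, Player B's expected payoff equals the payoff from either column against (2/3, 1/3). Using Fight: 9(1/3) = 3.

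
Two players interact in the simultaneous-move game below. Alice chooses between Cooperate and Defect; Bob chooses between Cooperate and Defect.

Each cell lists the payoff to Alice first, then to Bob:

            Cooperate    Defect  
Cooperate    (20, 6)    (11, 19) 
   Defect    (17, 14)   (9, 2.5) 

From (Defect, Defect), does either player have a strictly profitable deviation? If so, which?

Alice at (Defect, Defect) earns 9; deviating to Cooperate yields 11 — a strict improvement.
Bob earns 2.5; deviating to Cooperate yields 14 — a strict improvement.
Both Alice and Bob have strictly profitable deviations.

Both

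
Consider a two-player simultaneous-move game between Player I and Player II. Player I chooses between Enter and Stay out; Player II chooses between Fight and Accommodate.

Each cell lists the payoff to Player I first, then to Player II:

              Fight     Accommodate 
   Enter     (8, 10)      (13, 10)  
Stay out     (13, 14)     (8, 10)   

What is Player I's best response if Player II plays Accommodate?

Against Accommodate, Player I earns 13 from Enter and 8 from Stay out.
So Enter is the best response.

Enter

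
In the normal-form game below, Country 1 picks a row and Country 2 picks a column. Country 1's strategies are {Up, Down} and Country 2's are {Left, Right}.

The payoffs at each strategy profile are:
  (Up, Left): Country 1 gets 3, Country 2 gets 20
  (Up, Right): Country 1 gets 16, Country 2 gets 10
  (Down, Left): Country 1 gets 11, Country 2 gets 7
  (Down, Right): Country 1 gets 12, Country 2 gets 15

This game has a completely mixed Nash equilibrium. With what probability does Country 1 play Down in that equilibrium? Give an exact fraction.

5/9

Let p be the probability that Country 1 plays Up. In a completely mixed equilibrium, Country 2 must be indifferent between Left and Right.
Country 2's expected payoff from Left is 20p + 7(1−p); from Right it is 10p + 15(1−p).
Setting these equal: 13p + 7 = −5p + 15, so p = 4/9.
Therefore Country 1 plays Down with probability 1 − 4/9 = 5/9.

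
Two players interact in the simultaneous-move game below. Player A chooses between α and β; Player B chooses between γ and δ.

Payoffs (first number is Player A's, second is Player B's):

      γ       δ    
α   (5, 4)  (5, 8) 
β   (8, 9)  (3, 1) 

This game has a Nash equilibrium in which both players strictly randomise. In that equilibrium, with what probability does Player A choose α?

2/3

Let r be the probability that Player A plays α. In a completely mixed equilibrium, Player B must be indifferent between γ and δ.
Player B's expected payoff from γ is 4r + 9(1−r); from δ it is 8r + (1−r).
Setting these equal: −5r + 9 = 7r + 1, so r = 2/3.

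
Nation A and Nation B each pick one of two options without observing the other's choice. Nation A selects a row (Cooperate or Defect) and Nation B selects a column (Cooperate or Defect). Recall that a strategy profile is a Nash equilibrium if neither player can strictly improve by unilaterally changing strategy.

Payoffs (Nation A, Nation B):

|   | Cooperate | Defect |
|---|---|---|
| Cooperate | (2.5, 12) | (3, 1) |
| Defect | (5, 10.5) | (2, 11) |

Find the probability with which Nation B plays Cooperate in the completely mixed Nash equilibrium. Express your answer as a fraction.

Let q be the probability that Nation B plays Cooperate. In a completely mixed equilibrium, Nation A must be indifferent between Cooperate and Defect.
Nation A's expected payoff from Cooperate is 2.5q + 3(1−q); from Defect it is 5q + 2(1−q).
Setting these equal: −0.5q + 3 = 3q + 2, so q = 2/7.

2/7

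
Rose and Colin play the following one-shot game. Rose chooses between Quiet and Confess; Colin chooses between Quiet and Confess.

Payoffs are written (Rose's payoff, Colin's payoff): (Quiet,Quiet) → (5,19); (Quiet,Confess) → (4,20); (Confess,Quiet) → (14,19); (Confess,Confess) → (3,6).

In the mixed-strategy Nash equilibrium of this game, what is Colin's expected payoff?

First find x, the probability Rose plays Quiet, from Colin's indifference between Quiet and Confess: 19x + 19(1−x) = 20x + 6(1−x), giving x = 13/14.
Since Colin is indifferent in equilibrium, Colin's expected payoff equals the payoff from either column against (13/14, 1/14). Using Quiet: 19(13/14) + 19(1/14) = 19.

19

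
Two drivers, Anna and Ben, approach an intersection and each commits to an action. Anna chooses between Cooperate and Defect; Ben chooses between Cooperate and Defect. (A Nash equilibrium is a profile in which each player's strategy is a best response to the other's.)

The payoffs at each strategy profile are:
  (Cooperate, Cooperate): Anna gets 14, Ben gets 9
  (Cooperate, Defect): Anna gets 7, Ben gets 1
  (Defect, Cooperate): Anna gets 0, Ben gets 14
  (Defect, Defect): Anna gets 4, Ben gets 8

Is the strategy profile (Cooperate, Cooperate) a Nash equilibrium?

Yes

At (Cooperate, Cooperate), Anna earns 14; switching to Defect would give 0, so Anna has no profitable deviation.
Ben earns 9; switching to Defect would give 1, so Ben has no profitable deviation.
Neither player can gain by a unilateral deviation, so this profile is a Nash equilibrium.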